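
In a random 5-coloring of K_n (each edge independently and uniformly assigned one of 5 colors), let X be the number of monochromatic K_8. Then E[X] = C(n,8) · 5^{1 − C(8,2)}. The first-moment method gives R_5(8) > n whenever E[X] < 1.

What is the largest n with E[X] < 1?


We need C(n, 8) · 5^{1 − 28} < 1, i.e. C(n, 8) < 5^{28 − 1} = 7450580596923828125.
Check values of n near the boundary:
  n = 861: C(861, 8) = 7250034996615275865; 7250034996615275865 < 7450580596923828125? YES
  n = 862: C(862, 8) = 7317951015318931845; 7317951015318931845 < 7450580596923828125? YES
  n = 863: C(863, 8) = 7386423071602617757; 7386423071602617757 < 7450580596923828125? YES
  n = 864: C(864, 8) = 7455455062926006708; 7455455062926006708 < 7450580596923828125? NO
  n = 865: C(865, 8) = 7525050909487743060; 7525050909487743060 < 7450580596923828125? NO
  n = 866: C(866, 8) = 7595214554331451620; 7595214554331451620 < 7450580596923828125? NO
The largest n with C(n, 8) < 7450580596923828125 is n = 863 (where E[X] = 7386423071602617757/7450580596923828125 ≈ 0.99139). Hence R_5(8) > 863, i.e. R_5(8) ≥ 864.

Largest n = 863; hence R_5(8) > 863.


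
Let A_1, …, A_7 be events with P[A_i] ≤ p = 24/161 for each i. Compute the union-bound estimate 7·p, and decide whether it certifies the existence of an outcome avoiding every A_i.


Union bound: P[∪_{i=1}^{7} A_i] ≤ Σ_i P[A_i] ≤ 7·p = 7·(24/161) = 24/23.
Numerically: 24/23 ≈ 1.0434783.
Is 24/23 < 1? NO.
Since the bound 24/23 is ≥ 1, the union bound is uninformative here; it does NOT by itself certify existence.

7·p = 24/23 ≈ 1.0434783; existence NOT certified by the union bound.


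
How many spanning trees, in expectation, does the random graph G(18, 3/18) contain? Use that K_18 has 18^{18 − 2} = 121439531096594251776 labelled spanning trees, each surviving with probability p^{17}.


K_18 has 18^{18 − 2} = 121439531096594251776 labelled spanning trees.
For each such spanning tree H, let X_H = 1 if all 17 edges of H are present in G. Then P[X_H = 1] = p^{17} = (1/6)^{17} = 1/16926659444736.
By linearity: E[X] = Σ_H E[X_H] = 121439531096594251776 · p^{17} = 121439531096594251776 · 1/16926659444736 = 14348907/2.
Numerically: E[X] ≈ 7.17e+06.

E[X] = 121439531096594251776 · (1/6)^{17} = 14348907/2 ≈ 7.17e+06.


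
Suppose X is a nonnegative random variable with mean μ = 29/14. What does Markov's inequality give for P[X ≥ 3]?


μ = E[X] = 29/14, a = 3.
Markov: P[X ≥ 3] ≤ μ/a = (29/14)/3 = 29/42.
Numerically: ≈ 0.690476.
(Since a = 3 > μ = 2.071429, the bound 29/42 is < 1 and informative.)

P[X ≥ 3] ≤ 29/42 ≈ 0.690476.


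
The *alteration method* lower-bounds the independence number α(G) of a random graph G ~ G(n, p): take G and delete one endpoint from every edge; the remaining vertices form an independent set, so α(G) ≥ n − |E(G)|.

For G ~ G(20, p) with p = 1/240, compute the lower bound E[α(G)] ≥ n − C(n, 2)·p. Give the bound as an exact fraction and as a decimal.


E[|E(G)|] = C(20, 2)·p = 190 · (1/240) = 19/24.
E[α(G)] ≥ n − E[|E(G)|] = 20 − 19/24 = 461/24.
Numerically: ≈ 19.2083.
(This is only a lower bound; the true E[α(G)] may be larger.)

E[α(G)] ≥ 461/24 ≈ 19.2083.


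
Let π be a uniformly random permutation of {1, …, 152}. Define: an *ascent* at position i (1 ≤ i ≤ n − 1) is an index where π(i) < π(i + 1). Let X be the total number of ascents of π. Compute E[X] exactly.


Write X = Σ X_I over i = 1, …, 151, with X_I the indicator of one ascent.
There are 151 indicators.
For each fixed i, the pair (π(i), π(i+1)) is a uniformly random ordered pair of distinct values from {1, …, 152}; by symmetry P[π(i) < π(i+1)] = 1/2.
By linearity: E[X] = 151 · (1/2) = (152 − 1) · (1/2) = 151/2 ≈ 75.500000.

E[X] = 151/2 = 75.500000.


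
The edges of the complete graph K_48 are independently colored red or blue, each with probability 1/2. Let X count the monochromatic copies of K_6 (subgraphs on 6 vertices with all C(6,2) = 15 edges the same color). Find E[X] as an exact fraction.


Let X = Σ_S X_S over the C(48, 6) = 12271512 subsets S of size 6, where X_S = 1 if the K_6 on S is monochromatic.
For a fixed S, the K_6 on S has C(6, 2) = 15 edges. P[all 15 edges red] = (1/2)^15, and likewise for blue, so P[monochromatic] = 2·(1/2)^15 = 2^{1 − 15} = 1/16384.
By linearity: E[X] = C(48, 6) · 2^{1 − 15} = 12271512 · 1/16384 = 1533939/2048.
Numerically: E[X] ≈ 748.993652.

E[X] = C(48,6)·2^(1−C(6,2)) = 1533939/2048 ≈ 748.993652.


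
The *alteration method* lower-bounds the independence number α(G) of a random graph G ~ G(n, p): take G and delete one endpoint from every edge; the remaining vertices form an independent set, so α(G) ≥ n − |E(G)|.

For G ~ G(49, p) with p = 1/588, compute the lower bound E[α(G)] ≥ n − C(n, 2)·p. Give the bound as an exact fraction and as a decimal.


E[|E(G)|] = C(49, 2)·p = 1176 · (1/588) = 2.
E[α(G)] ≥ n − E[|E(G)|] = 49 − 2 = 47.
Numerically: ≈ 47.0000.
(This is only a lower bound; the true E[α(G)] may be larger.)

E[α(G)] ≥ 47 ≈ 47.0000.


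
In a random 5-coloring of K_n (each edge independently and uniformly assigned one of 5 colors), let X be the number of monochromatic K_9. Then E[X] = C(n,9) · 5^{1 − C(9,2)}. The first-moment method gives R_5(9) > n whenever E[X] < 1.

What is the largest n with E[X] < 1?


We need C(n, 9) · 5^{1 − 36} < 1, i.e. C(n, 9) < 5^{36 − 1} = 2910383045673370361328125.
Check values of n near the boundary:
  n = 2165: C(2165, 9) = 2832220612024886803272630; 2832220612024886803272630 < 2910383045673370361328125? YES
  n = 2166: C(2166, 9) = 2844037944203015677277940; 2844037944203015677277940 < 2910383045673370361328125? YES
  n = 2167: C(2167, 9) = 2855899084841489792706810; 2855899084841489792706810 < 2910383045673370361328125? YES
  n = 2168: C(2168, 9) = 2867804175977929537095120; 2867804175977929537095120 < 2910383045673370361328125? YES
  n = 2169: C(2169, 9) = 2879753360044504243499683; 2879753360044504243499683 < 2910383045673370361328125? YES
  n = 2170: C(2170, 9) = 2891746779868845075610510; 2891746779868845075610510 < 2910383045673370361328125? YES
  n = 2171: C(2171, 9) = 2903784578674959601827205; 2903784578674959601827205 < 2910383045673370361328125? YES
  n = 2172: C(2172, 9) = 2915866900084148060642020; 2915866900084148060642020 < 2910383045673370361328125? NO
  n = 2173: C(2173, 9) = 2927993888115921319674265; 2927993888115921319674265 < 2910383045673370361328125? NO
  n = 2174: C(2174, 9) = 2940165687188920530702934; 2940165687188920530702934 < 2910383045673370361328125? NO
The largest n with C(n, 9) < 2910383045673370361328125 is n = 2171 (where E[X] = 580756915734991920365441/582076609134674072265625 ≈ 0.997733). Hence R_5(9) > 2171, i.e. R_5(9) ≥ 2172.

Largest n = 2171; hence R_5(9) > 2171.


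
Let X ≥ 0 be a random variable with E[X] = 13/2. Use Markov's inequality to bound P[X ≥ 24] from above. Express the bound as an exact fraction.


μ = E[X] = 13/2, a = 24.
Markov: P[X ≥ 24] ≤ μ/a = (13/2)/24 = 13/48.
Numerically: ≈ 0.271.
(Since a = 24 > μ = 6.500, the bound 13/48 is < 1 and informative.)

P[X ≥ 24] ≤ 13/48 ≈ 0.271.


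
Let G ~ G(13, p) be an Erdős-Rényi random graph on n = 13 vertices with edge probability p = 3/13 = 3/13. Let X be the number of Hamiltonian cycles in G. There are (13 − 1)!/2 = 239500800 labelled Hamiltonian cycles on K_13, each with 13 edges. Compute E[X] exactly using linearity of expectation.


K_13 has (13 − 1)!/2 = 239500800 labelled Hamiltonian cycles.
For each such Hamiltonian cycle H, let X_H = 1 if all 13 edges of H are present in G. Then P[X_H = 1] = p^{13} = (3/13)^{13} = 1594323/302875106592253.
Summing the indicators: E[X] = Σ_H E[X_H] = 239500800 · p^{13} = 239500800 · 1594323/302875106592253 = 381841633958400/302875106592253.
Numerically: E[X] ≈ 1.26072.

E[X] = 239500800 · (3/13)^{13} = 381841633958400/302875106592253 ≈ 1.26072.


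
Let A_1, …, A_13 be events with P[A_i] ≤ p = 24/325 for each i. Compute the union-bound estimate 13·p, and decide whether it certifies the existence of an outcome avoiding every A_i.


Union bound: P[∪_{i=1}^{13} A_i] ≤ Σ_i P[A_i] ≤ 13·p = 13·(24/325) = 24/25.
Numerically: 24/25 ≈ 0.96000.
Is 24/25 < 1? YES.
Since P[∪ A_i] ≤ 24/25 < 1, the complement has P[∩ A_i^c] ≥ 1 − 24/25 = 1/25 > 0, so some outcome avoids every A_i.

13·p = 24/25 ≈ 0.96000; existence CERTIFIED by the union bound.


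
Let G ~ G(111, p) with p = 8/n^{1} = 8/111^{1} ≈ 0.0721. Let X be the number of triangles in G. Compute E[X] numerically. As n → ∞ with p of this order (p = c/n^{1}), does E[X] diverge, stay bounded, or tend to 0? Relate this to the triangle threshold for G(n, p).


Number of potential triangles: C(111, 3) = 221815.
Each occurs with probability p³ ≈ (0.0721)³ ≈ 3.74370e-04.
By linearity: E[X] = C(111, 3)·p³ ≈ 221815 · 3.74370e-04 ≈ 83.041.
Here α = 1, so p = 8/n is exactly at the triangle threshold p ~ 1/n. Asymptotically E[X] → c³/6 = 8³/6 = 256/3 ≈ 85.333, a bounded constant. In this regime the triangle count is asymptotically Poisson(c³/6).

E[X] ≈ 83.041; in regime p = Θ(1/n^{1}) E[X] stays bounded (at the triangle threshold p ~ 1/n).


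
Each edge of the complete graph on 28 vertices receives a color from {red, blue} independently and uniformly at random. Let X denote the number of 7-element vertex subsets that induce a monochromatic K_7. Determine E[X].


Let X = Σ_S X_S over the C(28, 7) = 1184040 subsets S of size 7, where X_S = 1 if the K_7 on S is monochromatic.
For a fixed S, the K_7 on S has C(7, 2) = 21 edges. P[all 21 edges red] = (1/2)^21, and likewise for blue, so P[monochromatic] = 2·(1/2)^21 = 2^{1 − 21} = 1/1048576.
By linearity: E[X] = C(28, 7) · 2^{1 − 21} = 1184040 · 1/1048576 = 148005/131072.
Numerically: E[X] ≈ 1.12919.

E[X] = C(28,7)·2^(1−C(7,2)) = 148005/131072 ≈ 1.12919.


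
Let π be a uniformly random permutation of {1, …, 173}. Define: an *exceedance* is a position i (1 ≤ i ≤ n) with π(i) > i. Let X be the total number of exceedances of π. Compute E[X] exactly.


Write X = Σ_{i=1}^{173} X_i, where X_i = 1_{π(i) > i}.
For each fixed i, π(i) is uniform over {1, …, 173} (marginal of a uniform permutation), so P[π(i) > i] = (n − i)/n. Summing: Σ_{i=1}^{173} (n − i)/n = (0 + 1 + … + 172)/173 = 173(173 − 1)/(2·173) = (173 − 1)/2.
Hence E[X] = Σ_{i=1}^{173} (173 − i)/173 = 86 ≈ 86.0000.

E[X] = 86 = 86.0000.


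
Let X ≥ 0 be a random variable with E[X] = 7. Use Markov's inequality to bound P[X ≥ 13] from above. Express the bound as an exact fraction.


μ = E[X] = 7, a = 13.
Markov: P[X ≥ 13] ≤ μ/a = (7)/13 = 7/13.
Numerically: ≈ 0.53846.
(Since a = 13 > μ = 7.00000, the bound 7/13 is < 1 and informative.)

P[X ≥ 13] ≤ 7/13 ≈ 0.53846.


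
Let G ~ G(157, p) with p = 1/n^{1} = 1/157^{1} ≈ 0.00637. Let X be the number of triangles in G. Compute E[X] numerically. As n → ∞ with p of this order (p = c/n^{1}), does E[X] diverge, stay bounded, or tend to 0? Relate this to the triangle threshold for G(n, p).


Number of potential triangles: C(157, 3) = 632710.
Each occurs with probability p³ ≈ (0.00637)³ ≈ 2.58405e-07.
By linearity: E[X] = C(157, 3)·p³ ≈ 632710 · 2.58405e-07 ≈ 0.163.
Here α = 1, so p = 1/n is exactly at the triangle threshold p ~ 1/n. Asymptotically E[X] → c³/6 = 1³/6 = 1/6 ≈ 0.167, a bounded constant. In this regime the triangle count is asymptotically Poisson(c³/6).

E[X] ≈ 0.163; in regime p = Θ(1/n^{1}) E[X] stays bounded (at the triangle threshold p ~ 1/n).


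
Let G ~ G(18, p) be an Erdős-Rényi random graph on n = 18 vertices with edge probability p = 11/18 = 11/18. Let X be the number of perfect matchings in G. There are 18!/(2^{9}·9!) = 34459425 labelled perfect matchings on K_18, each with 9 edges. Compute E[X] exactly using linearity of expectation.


K_18 has 18!/(2^{9}·9!) = 34459425 labelled perfect matchings.
For each such perfect matching H, let X_H = 1 if all 9 edges of H are present in G. Then P[X_H = 1] = p^{9} = (11/18)^{9} = 2357947691/198359290368.
By linearity of expectation: E[X] = Σ_H E[X_H] = 34459425 · p^{9} = 34459425 · 2357947691/198359290368 = 1003129896443675/2448880128.
Numerically: E[X] ≈ 4.096e+05.

E[X] = 34459425 · (11/18)^{9} = 1003129896443675/2448880128 ≈ 4.096e+05.


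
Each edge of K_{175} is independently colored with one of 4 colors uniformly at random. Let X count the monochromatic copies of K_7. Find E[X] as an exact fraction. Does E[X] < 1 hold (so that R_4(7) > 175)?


E[X] = C(175, 7) · 4^{1 − 21} = 883208107275 · 4^{−20} = 883208107275/1099511627776.
As a reduced fraction: E[X] = 883208107275/1099511627776 ≈ 0.803.
Is E[X] < 1? YES.
Since E[X] < 1, there exists a 4-coloring of K_{175} with no monochromatic K_7; hence R_4(7) > 175.

E[X] = 883208107275/1099511627776 ≈ 0.803; E[X] < 1, so R_4(7) > 175.


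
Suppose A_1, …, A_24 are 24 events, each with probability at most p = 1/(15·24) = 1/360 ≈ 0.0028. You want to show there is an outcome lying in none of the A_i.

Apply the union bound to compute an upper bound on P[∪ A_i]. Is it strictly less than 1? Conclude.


Union bound: P[∪_{i=1}^{24} A_i] ≤ Σ_i P[A_i] ≤ 24·p = 24·(1/360) = 1/15.
Numerically: 1/15 ≈ 0.0667.
Is 1/15 < 1? YES.
Since P[∪ A_i] ≤ 1/15 < 1, the complement has P[∩ A_i^c] ≥ 1 − 1/15 = 14/15 > 0, so some outcome avoids every A_i.

24·p = 1/15 ≈ 0.0667; existence CERTIFIED by the union bound.


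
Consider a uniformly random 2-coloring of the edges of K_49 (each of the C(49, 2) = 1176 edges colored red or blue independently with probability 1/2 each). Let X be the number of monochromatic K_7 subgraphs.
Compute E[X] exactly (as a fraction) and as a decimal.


Let X = Σ_S X_S over the C(49, 7) = 85900584 subsets S of size 7, where X_S = 1 if the K_7 on S is monochromatic.
For a fixed S, the K_7 on S has C(7, 2) = 21 edges. P[all 21 edges red] = (1/2)^21, and likewise for blue, so P[monochromatic] = 2·(1/2)^21 = 2^{1 − 21} = 1/1048576.
By linearity: E[X] = C(49, 7) · 2^{1 − 21} = 85900584 · 1/1048576 = 10737573/131072.
Numerically: E[X] ≈ 81.9212.

E[X] = C(49,7)·2^(1−C(7,2)) = 10737573/131072 ≈ 81.9212.


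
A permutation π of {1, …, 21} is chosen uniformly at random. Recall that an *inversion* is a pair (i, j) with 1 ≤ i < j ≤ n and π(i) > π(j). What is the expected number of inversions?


Write X = Σ X_I over the C(21, 2) = 210 pairs i < j, with X_I the indicator of one inversion.
There are 210 indicators.
For each fixed pair i < j, the values π(i) and π(j) are two distinct elements of {1, …, 21} in uniformly random order; by symmetry P[π(i) > π(j)] = 1/2.
By linearity: E[X] = 210 · (1/2) = C(21, 2) · (1/2) = 210/2 = 105 ≈ 105.000.

E[X] = 105 = 105.000.


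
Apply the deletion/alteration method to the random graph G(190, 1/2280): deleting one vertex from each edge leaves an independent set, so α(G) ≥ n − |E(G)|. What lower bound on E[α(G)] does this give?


E[|E(G)|] = C(190, 2)·p = 17955 · (1/2280) = 63/8.
E[α(G)] ≥ n − E[|E(G)|] = 190 − 63/8 = 1457/8.
Numerically: ≈ 182.125.
(This is only a lower bound; the true E[α(G)] may be larger.)

E[α(G)] ≥ 1457/8 ≈ 182.125.


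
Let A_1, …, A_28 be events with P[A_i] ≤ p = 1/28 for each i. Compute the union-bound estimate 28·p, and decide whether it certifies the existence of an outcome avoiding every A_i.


Union bound: P[∪_{i=1}^{28} A_i] ≤ Σ_i P[A_i] ≤ 28·p = 28·(1/28) = 1.
Numerically: 1 ≈ 1.00000.
Is 1 < 1? NO.
Since the bound 1 is ≥ 1, the union bound is uninformative here; it does NOT by itself certify existence.

28·p = 1 ≈ 1.00000; existence NOT certified by the union bound.


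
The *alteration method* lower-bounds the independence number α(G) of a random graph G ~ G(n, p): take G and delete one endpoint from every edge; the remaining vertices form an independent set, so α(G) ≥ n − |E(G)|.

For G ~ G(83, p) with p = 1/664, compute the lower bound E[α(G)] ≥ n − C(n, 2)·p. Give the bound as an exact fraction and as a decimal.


E[|E(G)|] = C(83, 2)·p = 3403 · (1/664) = 41/8.
E[α(G)] ≥ n − E[|E(G)|] = 83 − 41/8 = 623/8.
Numerically: ≈ 77.8750.
(This is only a lower bound; the true E[α(G)] may be larger.)

E[α(G)] ≥ 623/8 ≈ 77.8750.


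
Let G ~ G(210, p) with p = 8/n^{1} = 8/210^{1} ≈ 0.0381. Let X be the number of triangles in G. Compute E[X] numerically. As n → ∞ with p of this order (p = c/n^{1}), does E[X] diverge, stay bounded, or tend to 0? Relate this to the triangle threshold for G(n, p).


Number of potential triangles: C(210, 3) = 1521520.
Each occurs with probability p³ ≈ (0.0381)³ ≈ 5.528561e-05.
By linearity: E[X] = C(210, 3)·p³ ≈ 1521520 · 5.528561e-05 ≈ 84.1182.
Here α = 1, so p = 8/n is exactly at the triangle threshold p ~ 1/n. Asymptotically E[X] → c³/6 = 8³/6 = 256/3 ≈ 85.3333, a bounded constant. In this regime the triangle count is asymptotically Poisson(c³/6).

E[X] ≈ 84.1182; in regime p = Θ(1/n^{1}) E[X] stays bounded (at the triangle threshold p ~ 1/n).


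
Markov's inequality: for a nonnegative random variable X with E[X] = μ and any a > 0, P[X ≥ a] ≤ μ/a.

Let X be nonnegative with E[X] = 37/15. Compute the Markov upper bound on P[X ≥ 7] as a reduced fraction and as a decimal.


μ = E[X] = 37/15, a = 7.
Markov: P[X ≥ 7] ≤ μ/a = (37/15)/7 = 37/105.
Numerically: ≈ 0.352381.
(Since a = 7 > μ = 2.466667, the bound 37/105 is < 1 and informative.)

P[X ≥ 7] ≤ 37/105 ≈ 0.352381.


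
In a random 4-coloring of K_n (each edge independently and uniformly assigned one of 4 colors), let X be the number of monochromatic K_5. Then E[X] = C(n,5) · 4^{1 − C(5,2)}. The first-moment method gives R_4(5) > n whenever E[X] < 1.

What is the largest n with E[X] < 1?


We need C(n, 5) · 4^{1 − 10} < 1, i.e. C(n, 5) < 4^{10 − 1} = 262144.
Check values of n near the boundary:
  n = 27: C(27, 5) = 80730; 80730 < 262144? YES
  n = 28: C(28, 5) = 98280; 98280 < 262144? YES
  n = 29: C(29, 5) = 118755; 118755 < 262144? YES
  n = 30: C(30, 5) = 142506; 142506 < 262144? YES
  n = 31: C(31, 5) = 169911; 169911 < 262144? YES
  n = 32: C(32, 5) = 201376; 201376 < 262144? YES
  n = 33: C(33, 5) = 237336; 237336 < 262144? YES
  n = 34: C(34, 5) = 278256; 278256 < 262144? NO
The largest n with C(n, 5) < 262144 is n = 33 (where E[X] = 29667/32768 ≈ 0.90536). Hence R_4(5) > 33, i.e. R_4(5) ≥ 34.

Largest n = 33; hence R_4(5) > 33.


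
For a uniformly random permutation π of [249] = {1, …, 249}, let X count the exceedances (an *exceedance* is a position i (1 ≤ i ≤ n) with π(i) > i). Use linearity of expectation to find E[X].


Write X = Σ_{i=1}^{249} X_i, where X_i = 1_{π(i) > i}.
For each fixed i, π(i) is uniform over {1, …, 249} (marginal of a uniform permutation), so P[π(i) > i] = (n − i)/n. Summing: Σ_{i=1}^{249} (n − i)/n = (0 + 1 + … + 248)/249 = 249(249 − 1)/(2·249) = (249 − 1)/2.
Hence E[X] = Σ_{i=1}^{249} (249 − i)/249 = 124 ≈ 124.000.

E[X] = 124 = 124.000.


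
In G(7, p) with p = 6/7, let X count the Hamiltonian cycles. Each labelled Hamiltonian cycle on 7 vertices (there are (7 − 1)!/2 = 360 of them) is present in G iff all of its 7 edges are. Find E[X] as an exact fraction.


K_7 has (7 − 1)!/2 = 360 labelled Hamiltonian cycles.
For each such Hamiltonian cycle H, let X_H = 1 if all 7 edges of H are present in G. Then P[X_H = 1] = p^{7} = (6/7)^{7} = 279936/823543.
By linearity: E[X] = Σ_H E[X_H] = 360 · p^{7} = 360 · 279936/823543 = 100776960/823543.
Numerically: E[X] ≈ 122.37.

E[X] = 360 · (6/7)^{7} = 100776960/823543 ≈ 122.37.


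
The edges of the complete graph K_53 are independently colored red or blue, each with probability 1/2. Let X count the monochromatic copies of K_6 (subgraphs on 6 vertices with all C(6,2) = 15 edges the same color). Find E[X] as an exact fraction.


Let X = Σ_S X_S over the C(53, 6) = 22957480 subsets S of size 6, where X_S = 1 if the K_6 on S is monochromatic.
For a fixed S, the K_6 on S has C(6, 2) = 15 edges. P[all 15 edges red] = (1/2)^15, and likewise for blue, so P[monochromatic] = 2·(1/2)^15 = 2^{1 − 15} = 1/16384.
Summing: E[X] = C(53, 6) · 2^{1 − 15} = 22957480 · 1/16384 = 2869685/2048.
Numerically: E[X] ≈ 1401.213.

E[X] = C(53,6)·2^(1−C(6,2)) = 2869685/2048 ≈ 1401.213.


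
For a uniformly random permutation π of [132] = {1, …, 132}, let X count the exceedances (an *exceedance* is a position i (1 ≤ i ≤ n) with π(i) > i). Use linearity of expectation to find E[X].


Write X = Σ_{i=1}^{132} X_i, where X_i = 1_{π(i) > i}.
For each fixed i, π(i) is uniform over {1, …, 132} (marginal of a uniform permutation), so P[π(i) > i] = (n − i)/n. Summing: Σ_{i=1}^{132} (n − i)/n = (0 + 1 + … + 131)/132 = 132(132 − 1)/(2·132) = (132 − 1)/2.
Hence E[X] = Σ_{i=1}^{132} (132 − i)/132 = 131/2 ≈ 65.50000.

E[X] = 131/2 = 65.50000.


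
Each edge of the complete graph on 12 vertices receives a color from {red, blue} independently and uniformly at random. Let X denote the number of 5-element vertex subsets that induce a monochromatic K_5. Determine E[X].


Let X = Σ_S X_S over the C(12, 5) = 792 subsets S of size 5, where X_S = 1 if the K_5 on S is monochromatic.
For a fixed S, the K_5 on S has C(5, 2) = 10 edges. P[all 10 edges red] = (1/2)^10, and likewise for blue, so P[monochromatic] = 2·(1/2)^10 = 2^{1 − 10} = 1/512.
Summing: E[X] = C(12, 5) · 2^{1 − 10} = 792 · 1/512 = 99/64.
Numerically: E[X] ≈ 1.547.

E[X] = C(12,5)·2^(1−C(5,2)) = 99/64 ≈ 1.547.


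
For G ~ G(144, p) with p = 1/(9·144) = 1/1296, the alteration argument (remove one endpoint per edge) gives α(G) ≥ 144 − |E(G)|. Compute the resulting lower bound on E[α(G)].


E[|E(G)|] = C(144, 2)·p = 10296 · (1/1296) = 143/18.
E[α(G)] ≥ n − E[|E(G)|] = 144 − 143/18 = 2449/18.
Numerically: ≈ 136.056.
(This is only a lower bound; the true E[α(G)] may be larger.)

E[α(G)] ≥ 2449/18 ≈ 136.056.


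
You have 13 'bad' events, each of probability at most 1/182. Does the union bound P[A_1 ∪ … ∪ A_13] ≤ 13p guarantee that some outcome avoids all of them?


Union bound: P[∪_{i=1}^{13} A_i] ≤ Σ_i P[A_i] ≤ 13·p = 13·(1/182) = 1/14.
Numerically: 1/14 ≈ 0.0714286.
Is 1/14 < 1? YES.
Since P[∪ A_i] ≤ 1/14 < 1, the complement has P[∩ A_i^c] ≥ 1 − 1/14 = 13/14 > 0, so some outcome avoids every A_i.

13·p = 1/14 ≈ 0.0714286; existence CERTIFIED by the union bound.


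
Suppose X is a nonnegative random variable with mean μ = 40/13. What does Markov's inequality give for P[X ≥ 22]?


μ = E[X] = 40/13, a = 22.
Markov: P[X ≥ 22] ≤ μ/a = (40/13)/22 = 20/143.
Numerically: ≈ 0.1399.
(Since a = 22 > μ = 3.0769, the bound 20/143 is < 1 and informative.)

P[X ≥ 22] ≤ 20/143 ≈ 0.1399.


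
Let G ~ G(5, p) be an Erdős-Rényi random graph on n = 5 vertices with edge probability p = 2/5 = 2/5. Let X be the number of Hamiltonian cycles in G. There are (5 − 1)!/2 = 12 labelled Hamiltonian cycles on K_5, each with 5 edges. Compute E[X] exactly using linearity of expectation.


K_5 has (5 − 1)!/2 = 12 labelled Hamiltonian cycles.
For each such Hamiltonian cycle H, let X_H = 1 if all 5 edges of H are present in G. Then P[X_H = 1] = p^{5} = (2/5)^{5} = 32/3125.
By linearity of expectation: E[X] = Σ_H E[X_H] = 12 · p^{5} = 12 · 32/3125 = 384/3125.
Numerically: E[X] ≈ 0.123.

E[X] = 12 · (2/5)^{5} = 384/3125 ≈ 0.123.


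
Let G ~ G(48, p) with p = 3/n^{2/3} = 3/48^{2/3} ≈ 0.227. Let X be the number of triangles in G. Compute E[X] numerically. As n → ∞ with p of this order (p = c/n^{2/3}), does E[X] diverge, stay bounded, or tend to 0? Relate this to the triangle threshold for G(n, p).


Number of potential triangles: C(48, 3) = 17296.
Each occurs with probability p³ ≈ (0.227)³ ≈ 1.17188e-02.
By linearity: E[X] = C(48, 3)·p³ ≈ 17296 · 1.17188e-02 ≈ 202.688.
Since α = 2/3 < 1, p = c/n^{2/3} ≫ 1/n is above the triangle threshold p ~ 1/n. Asymptotically E[X] ~ (c³/6)·n^{3(1−α)} = (3³/6)·n^{1} → ∞; triangles are abundant w.h.p.

E[X] ≈ 202.688; in regime p = Θ(1/n^{2/3}) E[X] diverges (above the triangle threshold p ~ 1/n).


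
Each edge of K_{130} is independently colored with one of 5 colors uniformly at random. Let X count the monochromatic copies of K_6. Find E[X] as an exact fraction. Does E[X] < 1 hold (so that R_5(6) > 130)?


E[X] = C(130, 6) · 5^{1 − 15} = 5963412000 · 5^{−14} = 5963412000/6103515625.
As a reduced fraction: E[X] = 47707296/48828125 ≈ 0.977.
Is E[X] < 1? YES.
Since E[X] < 1, there exists a 5-coloring of K_{130} with no monochromatic K_6; hence R_5(6) > 130.

E[X] = 47707296/48828125 ≈ 0.977; E[X] < 1, so R_5(6) > 130.


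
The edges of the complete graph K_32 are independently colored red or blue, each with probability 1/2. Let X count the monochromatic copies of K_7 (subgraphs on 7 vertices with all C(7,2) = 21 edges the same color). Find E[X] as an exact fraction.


Let X = Σ_S X_S over the C(32, 7) = 3365856 subsets S of size 7, where X_S = 1 if the K_7 on S is monochromatic.
For a fixed S, the K_7 on S has C(7, 2) = 21 edges. P[all 21 edges red] = (1/2)^21, and likewise for blue, so P[monochromatic] = 2·(1/2)^21 = 2^{1 − 21} = 1/1048576.
By linearity of expectation: E[X] = C(32, 7) · 2^{1 − 21} = 3365856 · 1/1048576 = 105183/32768.
Numerically: E[X] ≈ 3.2099.

E[X] = C(32,7)·2^(1−C(7,2)) = 105183/32768 ≈ 3.2099.


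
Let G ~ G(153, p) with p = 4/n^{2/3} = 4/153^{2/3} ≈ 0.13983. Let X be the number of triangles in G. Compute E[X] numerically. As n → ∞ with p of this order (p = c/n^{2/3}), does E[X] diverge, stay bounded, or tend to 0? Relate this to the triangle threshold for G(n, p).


Number of potential triangles: C(153, 3) = 585276.
Each occurs with probability p³ ≈ (0.13983)³ ≈ 2.73399120e-03.
By linearity: E[X] = C(153, 3)·p³ ≈ 585276 · 2.73399120e-03 ≈ 1600.139434.
Since α = 2/3 < 1, p = c/n^{2/3} ≫ 1/n is above the triangle threshold p ~ 1/n. Asymptotically E[X] ~ (c³/6)·n^{3(1−α)} = (4³/6)·n^{1} → ∞; triangles are abundant w.h.p.

E[X] ≈ 1600.139434; in regime p = Θ(1/n^{2/3}) E[X] diverges (above the triangle threshold p ~ 1/n).


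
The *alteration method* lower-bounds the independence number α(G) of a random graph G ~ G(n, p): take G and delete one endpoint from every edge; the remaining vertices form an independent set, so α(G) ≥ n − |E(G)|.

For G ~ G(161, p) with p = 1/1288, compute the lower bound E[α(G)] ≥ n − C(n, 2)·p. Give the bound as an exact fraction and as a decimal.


E[|E(G)|] = C(161, 2)·p = 12880 · (1/1288) = 10.
E[α(G)] ≥ n − E[|E(G)|] = 161 − 10 = 151.
Numerically: ≈ 151.0000.
(This is only a lower bound; the true E[α(G)] may be larger.)

E[α(G)] ≥ 151 ≈ 151.0000.


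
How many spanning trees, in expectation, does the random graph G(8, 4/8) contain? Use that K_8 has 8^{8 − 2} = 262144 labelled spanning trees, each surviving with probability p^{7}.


K_8 has 8^{8 − 2} = 262144 labelled spanning trees.
For each such spanning tree H, let X_H = 1 if all 7 edges of H are present in G. Then P[X_H = 1] = p^{7} = (1/2)^{7} = 1/128.
Summing the indicators: E[X] = Σ_H E[X_H] = 262144 · p^{7} = 262144 · 1/128 = 2048.
Numerically: E[X] ≈ 2048.

E[X] = 262144 · (1/2)^{7} = 2048 ≈ 2048.


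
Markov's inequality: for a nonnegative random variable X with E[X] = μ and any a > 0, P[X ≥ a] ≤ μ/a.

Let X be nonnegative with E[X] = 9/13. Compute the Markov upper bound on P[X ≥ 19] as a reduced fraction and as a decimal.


μ = E[X] = 9/13, a = 19.
Markov: P[X ≥ 19] ≤ μ/a = (9/13)/19 = 9/247.
Numerically: ≈ 0.036.
(Since a = 19 > μ = 0.692, the bound 9/247 is < 1 and informative.)

P[X ≥ 19] ≤ 9/247 ≈ 0.036.


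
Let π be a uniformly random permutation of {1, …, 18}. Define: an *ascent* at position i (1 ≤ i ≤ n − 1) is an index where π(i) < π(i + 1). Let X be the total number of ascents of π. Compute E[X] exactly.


Write X = Σ X_I over i = 1, …, 17, with X_I the indicator of one ascent.
There are 17 indicators.
For each fixed i, the pair (π(i), π(i+1)) is a uniformly random ordered pair of distinct values from {1, …, 18}; by symmetry P[π(i) < π(i+1)] = 1/2.
By linearity: E[X] = 17 · (1/2) = (18 − 1) · (1/2) = 17/2 ≈ 8.50000.

E[X] = 17/2 = 8.50000.


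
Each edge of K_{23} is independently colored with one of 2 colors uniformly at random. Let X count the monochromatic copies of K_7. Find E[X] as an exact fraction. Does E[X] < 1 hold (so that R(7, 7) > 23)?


E[X] = C(23, 7) · 2^{1 − 21} = 245157 · 2^{−20} = 245157/1048576.
As a reduced fraction: E[X] = 245157/1048576 ≈ 0.234.
Is E[X] < 1? YES.
Since E[X] < 1, there exists a 2-coloring of K_{23} with no monochromatic K_7; hence R(7, 7) > 23.

E[X] = 245157/1048576 ≈ 0.234; E[X] < 1, so R(7, 7) > 23.


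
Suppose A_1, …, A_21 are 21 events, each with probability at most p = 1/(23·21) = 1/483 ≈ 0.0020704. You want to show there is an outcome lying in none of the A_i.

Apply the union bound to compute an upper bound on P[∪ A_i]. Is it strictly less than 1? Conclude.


Union bound: P[∪_{i=1}^{21} A_i] ≤ Σ_i P[A_i] ≤ 21·p = 21·(1/483) = 1/23.
Numerically: 1/23 ≈ 0.0434783.
Is 1/23 < 1? YES.
Since P[∪ A_i] ≤ 1/23 < 1, the complement has P[∩ A_i^c] ≥ 1 − 1/23 = 22/23 > 0, so some outcome avoids every A_i.

21·p = 1/23 ≈ 0.0434783; existence CERTIFIED by the union bound.


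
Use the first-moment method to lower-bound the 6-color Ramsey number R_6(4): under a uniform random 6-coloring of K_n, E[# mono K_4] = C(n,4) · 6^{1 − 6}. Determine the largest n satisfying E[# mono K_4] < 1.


We need C(n, 4) · 6^{1 − 6} < 1, i.e. C(n, 4) < 6^{6 − 1} = 7776.
Check values of n near the boundary:
  n = 19: C(19, 4) = 3876; 3876 < 7776? YES
  n = 20: C(20, 4) = 4845; 4845 < 7776? YES
  n = 21: C(21, 4) = 5985; 5985 < 7776? YES
  n = 22: C(22, 4) = 7315; 7315 < 7776? YES
  n = 23: C(23, 4) = 8855; 8855 < 7776? NO
  n = 24: C(24, 4) = 10626; 10626 < 7776? NO
  n = 25: C(25, 4) = 12650; 12650 < 7776? NO
The largest n with C(n, 4) < 7776 is n = 22 (where E[X] = 7315/7776 ≈ 0.94072). Hence R_6(4) > 22, i.e. R_6(4) ≥ 23.

Largest n = 22; hence R_6(4) > 22.


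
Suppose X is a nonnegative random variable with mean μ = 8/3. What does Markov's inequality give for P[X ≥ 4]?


μ = E[X] = 8/3, a = 4.
Markov: P[X ≥ 4] ≤ μ/a = (8/3)/4 = 2/3.
Numerically: ≈ 0.666667.
(Since a = 4 > μ = 2.666667, the bound 2/3 is < 1 and informative.)

P[X ≥ 4] ≤ 2/3 ≈ 0.666667.


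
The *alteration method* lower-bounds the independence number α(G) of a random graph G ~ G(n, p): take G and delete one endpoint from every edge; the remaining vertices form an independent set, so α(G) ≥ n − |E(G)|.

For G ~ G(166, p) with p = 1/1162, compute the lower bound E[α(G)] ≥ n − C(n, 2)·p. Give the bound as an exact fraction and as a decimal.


E[|E(G)|] = C(166, 2)·p = 13695 · (1/1162) = 165/14.
E[α(G)] ≥ n − E[|E(G)|] = 166 − 165/14 = 2159/14.
Numerically: ≈ 154.214286.
(This is only a lower bound; the true E[α(G)] may be larger.)

E[α(G)] ≥ 2159/14 ≈ 154.214286.


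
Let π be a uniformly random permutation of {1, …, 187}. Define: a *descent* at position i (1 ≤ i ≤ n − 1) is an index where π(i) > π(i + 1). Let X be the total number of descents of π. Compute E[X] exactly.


Write X = Σ X_I over i = 1, …, 186, with X_I the indicator of one descent.
There are 186 indicators.
For each fixed i, the pair (π(i), π(i+1)) is a uniformly random ordered pair of distinct values from {1, …, 187}; by symmetry P[π(i) > π(i+1)] = 1/2.
By linearity: E[X] = 186 · (1/2) = (187 − 1) · (1/2) = 93 ≈ 93.000000.

E[X] = 93 = 93.000000.


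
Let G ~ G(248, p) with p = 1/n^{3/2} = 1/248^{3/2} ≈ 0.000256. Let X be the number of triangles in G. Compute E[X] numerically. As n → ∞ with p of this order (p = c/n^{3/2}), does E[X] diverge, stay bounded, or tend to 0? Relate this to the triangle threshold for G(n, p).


Number of potential triangles: C(248, 3) = 2511496.
Each occurs with probability p³ ≈ (0.000256)³ ≈ 1.67868e-11.
By linearity: E[X] = C(248, 3)·p³ ≈ 2511496 · 1.67868e-11 ≈ 0.000.
Since α = 3/2 > 1, p = c/n^{3/2} = o(1/n) is below the triangle threshold p ~ 1/n. Asymptotically E[X] ~ (c³/6)·n^{3(1−α)} = (1³/6)·n^{-1.5} → 0, so by Markov's inequality G has no triangles w.h.p.

E[X] ≈ 0.000; in regime p = Θ(1/n^{3/2}) E[X] tends to 0 (below the triangle threshold p ~ 1/n).


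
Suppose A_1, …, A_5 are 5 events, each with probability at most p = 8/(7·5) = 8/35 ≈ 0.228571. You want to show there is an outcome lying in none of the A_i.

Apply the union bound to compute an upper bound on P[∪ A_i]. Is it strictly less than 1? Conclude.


Union bound: P[∪_{i=1}^{5} A_i] ≤ Σ_i P[A_i] ≤ 5·p = 5·(8/35) = 8/7.
Numerically: 8/7 ≈ 1.142857.
Is 8/7 < 1? NO.
Since the bound 8/7 is ≥ 1, the union bound is uninformative here; it does NOT by itself certify existence.

5·p = 8/7 ≈ 1.142857; existence NOT certified by the union bound.


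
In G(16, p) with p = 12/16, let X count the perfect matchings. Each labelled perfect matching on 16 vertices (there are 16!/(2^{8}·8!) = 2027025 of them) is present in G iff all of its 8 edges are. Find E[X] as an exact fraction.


K_16 has 16!/(2^{8}·8!) = 2027025 labelled perfect matchings.
For each such perfect matching H, let X_H = 1 if all 8 edges of H are present in G. Then P[X_H = 1] = p^{8} = (3/4)^{8} = 6561/65536.
By linearity of expectation: E[X] = Σ_H E[X_H] = 2027025 · p^{8} = 2027025 · 6561/65536 = 13299311025/65536.
Numerically: E[X] ≈ 2.03e+05.

E[X] = 2027025 · (3/4)^{8} = 13299311025/65536 ≈ 2.03e+05.


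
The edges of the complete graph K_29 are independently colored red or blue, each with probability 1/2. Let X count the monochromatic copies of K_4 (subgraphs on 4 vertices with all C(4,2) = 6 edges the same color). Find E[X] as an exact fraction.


Let X = Σ_S X_S over the C(29, 4) = 23751 subsets S of size 4, where X_S = 1 if the K_4 on S is monochromatic.
For a fixed S, the K_4 on S has C(4, 2) = 6 edges. P[all 6 edges red] = (1/2)^6, and likewise for blue, so P[monochromatic] = 2·(1/2)^6 = 2^{1 − 6} = 1/32.
By linearity of expectation: E[X] = C(29, 4) · 2^{1 − 6} = 23751 · 1/32 = 23751/32.
Numerically: E[X] ≈ 742.21875.

E[X] = C(29,4)·2^(1−C(4,2)) = 23751/32 ≈ 742.21875.


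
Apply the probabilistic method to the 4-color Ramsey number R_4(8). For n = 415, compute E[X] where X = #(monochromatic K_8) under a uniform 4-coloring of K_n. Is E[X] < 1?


E[X] = C(415, 8) · 4^{1 − 28} = 20388455694719685 · 4^{−27} = 20388455694719685/18014398509481984.
As a reduced fraction: E[X] = 20388455694719685/18014398509481984 ≈ 1.13179.
Is E[X] < 1? NO.
Since E[X] ≥ 1, the first-moment bound is inconclusive at n = 415; it does NOT by itself certify R_4(8) > 415.

E[X] = 20388455694719685/18014398509481984 ≈ 1.13179; E[X] ≥ 1; first-moment method inconclusive here.


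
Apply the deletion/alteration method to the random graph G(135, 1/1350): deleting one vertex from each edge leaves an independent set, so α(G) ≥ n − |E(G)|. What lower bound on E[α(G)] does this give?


E[|E(G)|] = C(135, 2)·p = 9045 · (1/1350) = 67/10.
E[α(G)] ≥ n − E[|E(G)|] = 135 − 67/10 = 1283/10.
Numerically: ≈ 128.3000.
(This is only a lower bound; the true E[α(G)] may be larger.)

E[α(G)] ≥ 1283/10 ≈ 128.3000.


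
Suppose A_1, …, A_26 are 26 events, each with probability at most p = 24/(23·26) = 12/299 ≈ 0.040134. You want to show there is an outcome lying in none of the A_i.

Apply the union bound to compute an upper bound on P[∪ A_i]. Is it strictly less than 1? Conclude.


Union bound: P[∪_{i=1}^{26} A_i] ≤ Σ_i P[A_i] ≤ 26·p = 26·(12/299) = 24/23.
Numerically: 24/23 ≈ 1.043478.
Is 24/23 < 1? NO.
Since the bound 24/23 is ≥ 1, the union bound is uninformative here; it does NOT by itself certify existence.

26·p = 24/23 ≈ 1.043478; existence NOT certified by the union bound.


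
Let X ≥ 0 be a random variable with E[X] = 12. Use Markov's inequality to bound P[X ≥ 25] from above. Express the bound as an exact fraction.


μ = E[X] = 12, a = 25.
Markov: P[X ≥ 25] ≤ μ/a = (12)/25 = 12/25.
Numerically: ≈ 0.480.
(Since a = 25 > μ = 12.000, the bound 12/25 is < 1 and informative.)

P[X ≥ 25] ≤ 12/25 ≈ 0.480.


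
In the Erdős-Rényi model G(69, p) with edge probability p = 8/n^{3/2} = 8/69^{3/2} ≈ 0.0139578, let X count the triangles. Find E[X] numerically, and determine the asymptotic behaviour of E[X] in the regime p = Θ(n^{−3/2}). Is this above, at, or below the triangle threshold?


Number of potential triangles: C(69, 3) = 52394.
Each occurs with probability p³ ≈ (0.0139578)³ ≈ 2.71924947e-06.
By linearity: E[X] = C(69, 3)·p³ ≈ 52394 · 2.71924947e-06 ≈ 0.142472.
Since α = 3/2 > 1, p = c/n^{3/2} = o(1/n) is below the triangle threshold p ~ 1/n. Asymptotically E[X] ~ (c³/6)·n^{3(1−α)} = (8³/6)·n^{-1.5} → 0, so by Markov's inequality G has no triangles w.h.p.

E[X] ≈ 0.142472; in regime p = Θ(1/n^{3/2}) E[X] tends to 0 (below the triangle threshold p ~ 1/n).


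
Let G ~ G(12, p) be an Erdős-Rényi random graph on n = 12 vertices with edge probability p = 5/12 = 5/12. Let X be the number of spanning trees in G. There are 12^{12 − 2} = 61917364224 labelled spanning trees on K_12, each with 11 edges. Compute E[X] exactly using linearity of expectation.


K_12 has 12^{12 − 2} = 61917364224 labelled spanning trees.
For each such spanning tree H, let X_H = 1 if all 11 edges of H are present in G. Then P[X_H = 1] = p^{11} = (5/12)^{11} = 48828125/743008370688.
By linearity: E[X] = Σ_H E[X_H] = 61917364224 · p^{11} = 61917364224 · 48828125/743008370688 = 48828125/12.
Numerically: E[X] ≈ 4.06901e+06.

E[X] = 61917364224 · (5/12)^{11} = 48828125/12 ≈ 4.06901e+06.


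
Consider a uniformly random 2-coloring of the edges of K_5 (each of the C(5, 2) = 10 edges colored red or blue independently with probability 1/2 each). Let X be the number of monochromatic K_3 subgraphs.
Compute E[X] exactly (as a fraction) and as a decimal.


Let X = Σ_S X_S over the C(5, 3) = 10 subsets S of size 3, where X_S = 1 if the K_3 on S is monochromatic.
For a fixed S, the K_3 on S has C(3, 2) = 3 edges. P[all 3 edges red] = (1/2)^3, and likewise for blue, so P[monochromatic] = 2·(1/2)^3 = 2^{1 − 3} = 1/4.
Summing: E[X] = C(5, 3) · 2^{1 − 3} = 10 · 1/4 = 5/2.
Numerically: E[X] ≈ 2.50000.

E[X] = C(5,3)·2^(1−C(3,2)) = 5/2 ≈ 2.50000.


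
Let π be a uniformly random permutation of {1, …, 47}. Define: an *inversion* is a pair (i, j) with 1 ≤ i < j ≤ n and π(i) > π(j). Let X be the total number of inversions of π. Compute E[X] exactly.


Write X = Σ X_I over the C(47, 2) = 1081 pairs i < j, with X_I the indicator of one inversion.
There are 1081 indicators.
For each fixed pair i < j, the values π(i) and π(j) are two distinct elements of {1, …, 47} in uniformly random order; by symmetry P[π(i) > π(j)] = 1/2.
By linearity: E[X] = 1081 · (1/2) = C(47, 2) · (1/2) = 1081/2 = 1081/2 ≈ 540.50000.

E[X] = 1081/2 = 540.50000.


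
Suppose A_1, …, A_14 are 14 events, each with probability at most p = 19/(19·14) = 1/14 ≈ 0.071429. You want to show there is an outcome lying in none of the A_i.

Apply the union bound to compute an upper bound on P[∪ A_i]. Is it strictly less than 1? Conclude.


Union bound: P[∪_{i=1}^{14} A_i] ≤ Σ_i P[A_i] ≤ 14·p = 14·(1/14) = 1.
Numerically: 1 ≈ 1.000000.
Is 1 < 1? NO.
Since the bound 1 is ≥ 1, the union bound is uninformative here; it does NOT by itself certify existence.

14·p = 1 ≈ 1.000000; existence NOT certified by the union bound.
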